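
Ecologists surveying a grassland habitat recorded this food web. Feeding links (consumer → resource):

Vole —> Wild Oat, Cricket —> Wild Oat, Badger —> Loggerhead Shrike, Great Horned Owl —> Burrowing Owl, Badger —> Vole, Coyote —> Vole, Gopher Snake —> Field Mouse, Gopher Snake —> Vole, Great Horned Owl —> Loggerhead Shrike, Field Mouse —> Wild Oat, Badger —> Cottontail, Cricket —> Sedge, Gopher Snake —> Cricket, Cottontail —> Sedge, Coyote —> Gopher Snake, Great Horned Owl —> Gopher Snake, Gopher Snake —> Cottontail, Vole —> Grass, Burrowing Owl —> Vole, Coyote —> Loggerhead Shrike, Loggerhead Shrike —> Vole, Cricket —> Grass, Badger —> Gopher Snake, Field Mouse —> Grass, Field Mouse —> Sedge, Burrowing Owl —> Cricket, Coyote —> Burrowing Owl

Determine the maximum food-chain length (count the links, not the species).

3 links

One longest chain: Grass → Vole → Loggerhead Shrike → Badger.
It has 4 species and 3 links.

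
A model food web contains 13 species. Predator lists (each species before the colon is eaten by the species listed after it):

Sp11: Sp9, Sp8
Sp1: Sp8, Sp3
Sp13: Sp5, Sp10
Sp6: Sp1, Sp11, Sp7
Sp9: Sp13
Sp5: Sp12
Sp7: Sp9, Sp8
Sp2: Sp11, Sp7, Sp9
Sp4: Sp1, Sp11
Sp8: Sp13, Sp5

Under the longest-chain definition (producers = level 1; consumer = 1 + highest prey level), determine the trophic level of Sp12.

Trophic level 6

Sp2 is a producer → level 1.
Sp11 eats Sp2 (level 1); other prey at levels: Sp6 1, Sp4 1 → level 2.
Sp9 eats Sp11 (level 2); other prey at levels: Sp2 1, Sp7 2 → level 3.
Sp13 eats Sp9 (level 3); other prey at levels: Sp8 3 → level 4.
Sp5 eats Sp13 (level 4); other prey at levels: Sp8 3 → level 5.
Sp12 eats Sp5 → level 6.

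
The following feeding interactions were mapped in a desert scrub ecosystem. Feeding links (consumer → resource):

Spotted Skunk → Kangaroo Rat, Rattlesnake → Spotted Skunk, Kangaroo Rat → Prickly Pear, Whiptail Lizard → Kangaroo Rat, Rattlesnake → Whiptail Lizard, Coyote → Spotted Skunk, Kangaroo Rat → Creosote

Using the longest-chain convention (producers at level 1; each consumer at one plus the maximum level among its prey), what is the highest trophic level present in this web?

Producers (level 1): Creosote, Prickly Pear.
Creosote → Kangaroo Rat → Spotted Skunk → Coyote gives Coyote level 4.
No species has a prey at level 4, so no species reaches level 5.

4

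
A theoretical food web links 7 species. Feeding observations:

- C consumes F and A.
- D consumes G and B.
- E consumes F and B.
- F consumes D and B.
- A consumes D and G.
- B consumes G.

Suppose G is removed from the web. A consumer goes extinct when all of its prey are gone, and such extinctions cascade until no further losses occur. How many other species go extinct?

6

Remove G.
Round 1: B (all prey gone) → extinct.
Round 2: D (all prey gone) → extinct.
Round 3: F (all prey gone), A (all prey gone) → extinct.
Round 4: C (all prey gone), E (all prey gone) → extinct.
No further losses. Total secondary extinctions: 6.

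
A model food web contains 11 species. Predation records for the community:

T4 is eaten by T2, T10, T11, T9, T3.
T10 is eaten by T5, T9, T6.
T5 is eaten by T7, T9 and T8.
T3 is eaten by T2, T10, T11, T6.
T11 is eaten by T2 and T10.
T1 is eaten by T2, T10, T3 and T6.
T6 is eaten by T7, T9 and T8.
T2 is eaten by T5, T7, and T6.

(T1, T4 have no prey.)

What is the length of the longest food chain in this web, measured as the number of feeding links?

5 links

One longest chain: T1 → T3 → T11 → T2 → T5 → T9.
It has 6 species and 5 links.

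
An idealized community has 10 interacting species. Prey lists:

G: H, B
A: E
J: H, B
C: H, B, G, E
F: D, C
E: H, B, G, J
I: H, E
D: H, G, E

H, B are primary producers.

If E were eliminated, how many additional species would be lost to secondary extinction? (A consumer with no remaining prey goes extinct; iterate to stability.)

Remove E.
Round 1: A (all prey gone) → extinct.
No further losses. Total secondary extinctions: 1.

1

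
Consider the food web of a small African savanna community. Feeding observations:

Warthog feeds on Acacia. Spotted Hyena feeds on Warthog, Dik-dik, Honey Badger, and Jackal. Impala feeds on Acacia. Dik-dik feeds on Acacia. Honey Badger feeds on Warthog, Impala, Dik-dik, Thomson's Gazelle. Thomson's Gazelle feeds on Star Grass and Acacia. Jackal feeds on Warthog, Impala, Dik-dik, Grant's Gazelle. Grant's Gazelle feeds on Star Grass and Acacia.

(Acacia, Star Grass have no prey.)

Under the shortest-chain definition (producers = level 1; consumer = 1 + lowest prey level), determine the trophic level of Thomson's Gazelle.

Acacia is a producer → level 1.
Thomson's Gazelle eats Acacia → level 2.

Trophic level 2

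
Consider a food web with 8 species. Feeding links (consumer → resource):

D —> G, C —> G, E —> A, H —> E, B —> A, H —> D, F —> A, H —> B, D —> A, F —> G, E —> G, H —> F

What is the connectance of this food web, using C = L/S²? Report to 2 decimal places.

C = 0.19

The web has S = 8 species and L = 12 feeding links.
C = L / S² = 12 / 64 = 0.1875 ≈ 0.19.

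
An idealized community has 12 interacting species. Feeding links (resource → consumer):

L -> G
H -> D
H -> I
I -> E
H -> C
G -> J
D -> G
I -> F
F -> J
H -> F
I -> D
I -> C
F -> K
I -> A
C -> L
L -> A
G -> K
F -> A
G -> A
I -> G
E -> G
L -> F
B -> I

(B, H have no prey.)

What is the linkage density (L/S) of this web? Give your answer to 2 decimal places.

L/S = 1.92

There are L = 23 links among S = 12 species.
L/S = 23/12 = 1.9167 ≈ 1.92.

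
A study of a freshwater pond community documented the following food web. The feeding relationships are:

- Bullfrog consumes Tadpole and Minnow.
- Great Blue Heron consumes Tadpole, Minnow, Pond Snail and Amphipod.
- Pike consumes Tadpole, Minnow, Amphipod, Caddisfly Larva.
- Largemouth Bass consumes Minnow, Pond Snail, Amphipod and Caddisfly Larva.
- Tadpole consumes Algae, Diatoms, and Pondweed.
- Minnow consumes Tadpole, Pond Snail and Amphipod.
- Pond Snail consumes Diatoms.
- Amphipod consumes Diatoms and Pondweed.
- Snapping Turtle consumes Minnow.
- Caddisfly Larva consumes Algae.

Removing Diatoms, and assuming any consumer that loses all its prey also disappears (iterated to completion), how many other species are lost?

Remove Diatoms.
Round 1: Pond Snail (all prey gone) → extinct.
No further losses. Total secondary extinctions: 1.

1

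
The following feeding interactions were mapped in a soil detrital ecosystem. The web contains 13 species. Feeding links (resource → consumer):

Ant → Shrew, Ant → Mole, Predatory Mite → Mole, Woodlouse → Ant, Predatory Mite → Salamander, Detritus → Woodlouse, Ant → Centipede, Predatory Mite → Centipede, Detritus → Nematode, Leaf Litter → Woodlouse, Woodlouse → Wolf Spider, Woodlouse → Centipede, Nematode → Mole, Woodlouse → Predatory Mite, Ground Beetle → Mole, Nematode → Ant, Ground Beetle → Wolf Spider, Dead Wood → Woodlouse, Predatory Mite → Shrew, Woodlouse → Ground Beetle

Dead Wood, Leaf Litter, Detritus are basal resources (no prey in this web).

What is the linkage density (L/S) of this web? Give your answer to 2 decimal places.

L/S = 1.54

There are L = 20 links among S = 13 species.
L/S = 20/13 = 1.5385 ≈ 1.54.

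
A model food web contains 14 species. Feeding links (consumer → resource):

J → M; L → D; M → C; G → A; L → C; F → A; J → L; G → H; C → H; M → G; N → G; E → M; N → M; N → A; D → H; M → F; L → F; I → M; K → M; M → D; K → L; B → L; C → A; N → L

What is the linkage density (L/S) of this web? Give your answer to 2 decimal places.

There are L = 24 links among S = 14 species.
L/S = 24/14 = 1.7143 ≈ 1.71.

L/S = 1.71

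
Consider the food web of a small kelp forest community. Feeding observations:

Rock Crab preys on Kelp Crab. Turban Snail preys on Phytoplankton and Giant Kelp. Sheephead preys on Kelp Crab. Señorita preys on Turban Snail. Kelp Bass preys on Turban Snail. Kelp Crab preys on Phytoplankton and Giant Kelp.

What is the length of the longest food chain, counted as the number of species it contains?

One longest chain: Phytoplankton → Turban Snail → Señorita.
It has 3 species and 2 links.

3 species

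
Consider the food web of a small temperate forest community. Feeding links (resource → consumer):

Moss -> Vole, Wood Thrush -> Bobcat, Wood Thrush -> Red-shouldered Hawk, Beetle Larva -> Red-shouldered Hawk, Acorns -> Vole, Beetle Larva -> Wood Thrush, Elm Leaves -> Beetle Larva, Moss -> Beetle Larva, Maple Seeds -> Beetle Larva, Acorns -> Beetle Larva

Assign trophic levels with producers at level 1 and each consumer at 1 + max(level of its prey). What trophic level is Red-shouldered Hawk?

Acorns is a producer → level 1.
Beetle Larva eats Acorns (level 1); other prey at levels: Moss 1, Maple Seeds 1, Elm Leaves 1 → level 2.
Wood Thrush eats Beetle Larva → level 3.
Red-shouldered Hawk eats Wood Thrush (level 3); other prey at levels: Beetle Larva 2 → level 4.

Trophic level 4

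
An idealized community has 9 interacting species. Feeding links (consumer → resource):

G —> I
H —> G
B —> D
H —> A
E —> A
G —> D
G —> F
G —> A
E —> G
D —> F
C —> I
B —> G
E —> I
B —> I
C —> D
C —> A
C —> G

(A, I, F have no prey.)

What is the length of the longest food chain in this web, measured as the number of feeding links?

One longest chain: F → D → G → H.
It has 4 species and 3 links.

3 links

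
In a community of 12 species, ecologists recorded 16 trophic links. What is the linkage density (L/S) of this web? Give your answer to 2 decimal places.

There are L = 16 links among S = 12 species.
L/S = 16/12 = 1.3333 ≈ 1.33.

L/S = 1.33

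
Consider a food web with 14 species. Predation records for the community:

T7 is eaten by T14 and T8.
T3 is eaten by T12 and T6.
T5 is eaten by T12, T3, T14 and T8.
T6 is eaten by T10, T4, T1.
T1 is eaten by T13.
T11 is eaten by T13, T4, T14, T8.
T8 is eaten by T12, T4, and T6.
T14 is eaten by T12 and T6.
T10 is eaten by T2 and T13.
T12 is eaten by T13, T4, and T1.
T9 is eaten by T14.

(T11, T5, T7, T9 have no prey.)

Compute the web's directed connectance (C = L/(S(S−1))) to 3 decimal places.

The web has S = 14 species and L = 27 feeding links.
C = L / (S(S−1)) = 27 / 182 = 0.1484 ≈ 0.148.

C = 0.148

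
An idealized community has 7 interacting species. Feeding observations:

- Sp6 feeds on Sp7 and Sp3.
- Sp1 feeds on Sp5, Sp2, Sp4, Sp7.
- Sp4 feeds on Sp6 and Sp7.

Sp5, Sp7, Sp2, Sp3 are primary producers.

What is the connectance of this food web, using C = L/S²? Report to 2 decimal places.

C = 0.16

The web has S = 7 species and L = 8 feeding links.
C = L / S² = 8 / 49 = 0.1633 ≈ 0.16.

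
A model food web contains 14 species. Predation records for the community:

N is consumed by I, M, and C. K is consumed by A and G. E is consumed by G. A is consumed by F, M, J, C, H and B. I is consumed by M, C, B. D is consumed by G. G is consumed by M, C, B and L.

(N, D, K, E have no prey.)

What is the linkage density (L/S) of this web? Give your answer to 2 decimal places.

There are L = 20 links among S = 14 species.
L/S = 20/14 = 1.4286 ≈ 1.43.

L/S = 1.43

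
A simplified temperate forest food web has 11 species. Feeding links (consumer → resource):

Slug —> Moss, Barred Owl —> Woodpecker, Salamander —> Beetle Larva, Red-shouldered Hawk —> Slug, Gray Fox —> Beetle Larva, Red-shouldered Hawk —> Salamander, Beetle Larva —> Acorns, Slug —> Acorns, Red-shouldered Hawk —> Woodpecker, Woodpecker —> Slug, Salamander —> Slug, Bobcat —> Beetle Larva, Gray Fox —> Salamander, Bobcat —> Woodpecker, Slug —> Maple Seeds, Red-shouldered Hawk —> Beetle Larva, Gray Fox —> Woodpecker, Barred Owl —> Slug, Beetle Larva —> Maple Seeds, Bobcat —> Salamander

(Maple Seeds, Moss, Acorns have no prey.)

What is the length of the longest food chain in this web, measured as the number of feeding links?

3 links

One longest chain: Maple Seeds → Beetle Larva → Salamander → Red-shouldered Hawk.
It has 4 species and 3 links.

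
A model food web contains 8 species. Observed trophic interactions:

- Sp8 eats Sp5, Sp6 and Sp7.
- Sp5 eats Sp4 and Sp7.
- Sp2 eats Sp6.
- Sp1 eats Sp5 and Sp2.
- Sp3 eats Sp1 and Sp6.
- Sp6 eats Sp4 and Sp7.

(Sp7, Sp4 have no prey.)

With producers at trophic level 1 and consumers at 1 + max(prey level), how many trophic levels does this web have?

Producers (level 1): Sp7, Sp4.
Sp7 → Sp6 → Sp2 → Sp1 → Sp3 gives Sp3 level 5.
No species has a prey at level 5, so no species reaches level 6.

5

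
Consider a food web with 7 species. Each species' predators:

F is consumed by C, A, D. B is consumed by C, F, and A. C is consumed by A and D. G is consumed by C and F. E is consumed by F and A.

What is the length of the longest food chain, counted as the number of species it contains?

One longest chain: E → F → C → A.
It has 4 species and 3 links.

4 species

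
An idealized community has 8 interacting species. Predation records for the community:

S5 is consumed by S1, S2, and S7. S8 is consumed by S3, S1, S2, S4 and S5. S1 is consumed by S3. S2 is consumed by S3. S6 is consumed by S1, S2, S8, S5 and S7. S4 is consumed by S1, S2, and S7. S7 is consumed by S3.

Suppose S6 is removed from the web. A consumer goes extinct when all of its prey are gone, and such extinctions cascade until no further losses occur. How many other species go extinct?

7

Remove S6.
Round 1: S8 (all prey gone) → extinct.
Round 2: S5 (all prey gone), S4 (all prey gone) → extinct.
Round 3: S1 (all prey gone), S7 (all prey gone), S2 (all prey gone) → extinct.
Round 4: S3 (all prey gone) → extinct.
No further losses. Total secondary extinctions: 7.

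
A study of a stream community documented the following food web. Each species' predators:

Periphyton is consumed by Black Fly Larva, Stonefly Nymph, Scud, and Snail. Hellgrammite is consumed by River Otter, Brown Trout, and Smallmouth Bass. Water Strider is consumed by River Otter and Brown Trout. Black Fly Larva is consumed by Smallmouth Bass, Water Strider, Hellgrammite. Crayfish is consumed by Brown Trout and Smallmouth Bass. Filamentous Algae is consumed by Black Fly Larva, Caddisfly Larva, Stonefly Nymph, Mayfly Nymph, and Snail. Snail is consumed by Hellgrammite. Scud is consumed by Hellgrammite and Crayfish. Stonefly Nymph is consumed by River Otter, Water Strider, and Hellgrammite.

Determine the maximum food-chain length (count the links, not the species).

3 links

One longest chain: Periphyton → Scud → Crayfish → Smallmouth Bass.
It has 4 species and 3 links.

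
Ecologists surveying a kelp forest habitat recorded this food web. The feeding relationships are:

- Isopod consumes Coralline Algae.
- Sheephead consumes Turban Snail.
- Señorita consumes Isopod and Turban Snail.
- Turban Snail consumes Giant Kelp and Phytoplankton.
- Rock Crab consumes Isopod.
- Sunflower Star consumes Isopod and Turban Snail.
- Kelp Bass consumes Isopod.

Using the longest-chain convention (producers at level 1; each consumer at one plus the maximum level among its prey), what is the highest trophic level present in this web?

3

Producers (level 1): Coralline Algae, Giant Kelp, Phytoplankton.
Coralline Algae → Isopod → Rock Crab gives Rock Crab level 3.
No species has a prey at level 3, so no species reaches level 4.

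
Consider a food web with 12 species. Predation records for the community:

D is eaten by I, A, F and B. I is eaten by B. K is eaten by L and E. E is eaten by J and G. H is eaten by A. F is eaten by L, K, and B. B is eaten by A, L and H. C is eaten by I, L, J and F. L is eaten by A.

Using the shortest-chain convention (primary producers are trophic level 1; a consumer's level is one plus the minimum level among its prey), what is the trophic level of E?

C is a producer → level 1.
F eats C → level 2.
K eats F → level 3.
E eats K → level 4.
No prey of E is below level 3, so 4 is the minimum.

Trophic level 4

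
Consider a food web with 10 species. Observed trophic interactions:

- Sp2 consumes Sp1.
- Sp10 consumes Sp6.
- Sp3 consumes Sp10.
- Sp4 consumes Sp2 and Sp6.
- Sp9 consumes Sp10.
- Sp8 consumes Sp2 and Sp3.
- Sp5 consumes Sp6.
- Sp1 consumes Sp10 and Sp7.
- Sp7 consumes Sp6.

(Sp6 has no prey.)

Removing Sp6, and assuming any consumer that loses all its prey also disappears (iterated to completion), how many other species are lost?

Remove Sp6.
Round 1: Sp5 (all prey gone), Sp7 (all prey gone), Sp10 (all prey gone) → extinct.
Round 2: Sp3 (all prey gone), Sp1 (all prey gone), Sp9 (all prey gone) → extinct.
Round 3: Sp2 (all prey gone) → extinct.
Round 4: Sp4 (all prey gone), Sp8 (all prey gone) → extinct.
No further losses. Total secondary extinctions: 9.

9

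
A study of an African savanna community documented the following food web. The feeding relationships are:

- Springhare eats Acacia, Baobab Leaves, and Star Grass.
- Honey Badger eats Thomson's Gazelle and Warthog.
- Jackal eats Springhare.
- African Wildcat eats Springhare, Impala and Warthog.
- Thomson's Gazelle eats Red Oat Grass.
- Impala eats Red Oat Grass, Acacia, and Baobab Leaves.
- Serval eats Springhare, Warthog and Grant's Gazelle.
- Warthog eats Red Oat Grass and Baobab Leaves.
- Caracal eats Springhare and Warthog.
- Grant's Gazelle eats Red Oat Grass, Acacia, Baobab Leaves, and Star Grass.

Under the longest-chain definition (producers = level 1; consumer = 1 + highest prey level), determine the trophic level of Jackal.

Star Grass is a producer → level 1.
Springhare eats Star Grass (level 1); other prey at levels: Baobab Leaves 1, Acacia 1 → level 2.
Jackal eats Springhare → level 3.

Trophic level 3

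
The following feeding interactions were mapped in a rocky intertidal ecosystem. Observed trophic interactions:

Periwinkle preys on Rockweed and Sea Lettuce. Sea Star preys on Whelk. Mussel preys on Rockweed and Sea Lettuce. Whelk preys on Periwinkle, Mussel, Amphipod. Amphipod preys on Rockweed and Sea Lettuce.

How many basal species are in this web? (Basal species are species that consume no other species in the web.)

Basal species (no prey listed): Sea Lettuce, Rockweed.
Count: 2.

2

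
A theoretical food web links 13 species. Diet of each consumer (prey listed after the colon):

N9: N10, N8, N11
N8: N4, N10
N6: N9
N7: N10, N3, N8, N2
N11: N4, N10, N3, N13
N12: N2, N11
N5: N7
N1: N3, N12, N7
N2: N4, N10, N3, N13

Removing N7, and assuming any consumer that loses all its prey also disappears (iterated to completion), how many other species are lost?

1

Remove N7.
Round 1: N5 (all prey gone) → extinct.
No further losses. Total secondary extinctions: 1.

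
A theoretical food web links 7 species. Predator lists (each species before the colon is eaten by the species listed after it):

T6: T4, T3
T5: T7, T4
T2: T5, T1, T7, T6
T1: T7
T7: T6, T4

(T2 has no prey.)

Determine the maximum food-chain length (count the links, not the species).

4 links

One longest chain: T2 → T5 → T7 → T6 → T4.
It has 5 species and 4 links.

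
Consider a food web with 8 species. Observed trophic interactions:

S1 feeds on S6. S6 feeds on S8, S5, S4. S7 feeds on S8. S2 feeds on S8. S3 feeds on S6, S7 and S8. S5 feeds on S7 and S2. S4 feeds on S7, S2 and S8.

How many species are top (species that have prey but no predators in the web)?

Top species (has prey, but nothing eats it): S1, S3.
Count: 2.

2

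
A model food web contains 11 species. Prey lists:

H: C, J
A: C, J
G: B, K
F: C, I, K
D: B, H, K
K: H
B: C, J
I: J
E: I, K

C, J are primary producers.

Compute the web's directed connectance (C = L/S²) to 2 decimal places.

C = 0.15

The web has S = 11 species and L = 18 feeding links.
C = L / S² = 18 / 121 = 0.1488 ≈ 0.15.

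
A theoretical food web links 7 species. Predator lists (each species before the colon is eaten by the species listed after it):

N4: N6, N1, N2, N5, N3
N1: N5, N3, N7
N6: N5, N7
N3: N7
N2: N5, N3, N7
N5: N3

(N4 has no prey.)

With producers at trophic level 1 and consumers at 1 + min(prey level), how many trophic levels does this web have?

3

Producers (level 1): N4.
Following each consumer down to its lowest-level prey: N4 → N6 → N7 (levels 1 through 3).
All prey of N7 (N6 2, N1 2, N2 2, N3 2) are at level 2 or above, so N7 is at level 1 + 2 = 3.
Every consumer has at least one prey at level 2 or below, so none exceeds level 3.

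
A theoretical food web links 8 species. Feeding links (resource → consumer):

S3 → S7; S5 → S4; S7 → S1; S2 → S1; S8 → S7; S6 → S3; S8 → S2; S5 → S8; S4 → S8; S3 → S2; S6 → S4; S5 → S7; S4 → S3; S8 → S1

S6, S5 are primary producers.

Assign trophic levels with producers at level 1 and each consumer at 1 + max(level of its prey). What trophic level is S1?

Trophic level 5

S6 is a producer → level 1.
S4 eats S6 (level 1); other prey at levels: S5 1 → level 2.
S3 eats S4 (level 2); other prey at levels: S6 1 → level 3.
S2 eats S3 (level 3); other prey at levels: S8 3 → level 4.
S1 eats S2 (level 4); other prey at levels: S8 3, S7 4 → level 5.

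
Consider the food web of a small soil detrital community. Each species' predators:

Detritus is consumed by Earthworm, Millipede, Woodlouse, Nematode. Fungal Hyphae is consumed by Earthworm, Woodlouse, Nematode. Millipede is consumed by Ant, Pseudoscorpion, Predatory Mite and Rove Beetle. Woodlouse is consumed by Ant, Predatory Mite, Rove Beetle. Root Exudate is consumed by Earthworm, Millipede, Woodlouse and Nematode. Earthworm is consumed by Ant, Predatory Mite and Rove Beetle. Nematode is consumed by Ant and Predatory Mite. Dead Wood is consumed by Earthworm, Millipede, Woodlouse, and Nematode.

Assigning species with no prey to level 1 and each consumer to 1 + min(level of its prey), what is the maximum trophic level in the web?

3

Basal resources (level 1): Fungal Hyphae, Detritus, Root Exudate, Dead Wood.
Following each consumer down to its lowest-level prey: Detritus → Millipede → Predatory Mite (levels 1 through 3).
All prey of Predatory Mite (Millipede 2, Woodlouse 2, Earthworm 2, Nematode 2) are at level 2 or above, so Predatory Mite is at level 1 + 2 = 3.
Every consumer has at least one prey at level 2 or below, so none exceeds level 3.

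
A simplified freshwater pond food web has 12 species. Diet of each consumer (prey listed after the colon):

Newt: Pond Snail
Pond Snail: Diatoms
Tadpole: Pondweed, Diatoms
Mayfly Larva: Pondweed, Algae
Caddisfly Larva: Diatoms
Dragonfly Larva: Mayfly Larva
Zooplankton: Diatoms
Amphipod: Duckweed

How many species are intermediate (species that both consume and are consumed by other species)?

2

Intermediate species (has both prey and predators): Mayfly Larva, Pond Snail.
Count: 2.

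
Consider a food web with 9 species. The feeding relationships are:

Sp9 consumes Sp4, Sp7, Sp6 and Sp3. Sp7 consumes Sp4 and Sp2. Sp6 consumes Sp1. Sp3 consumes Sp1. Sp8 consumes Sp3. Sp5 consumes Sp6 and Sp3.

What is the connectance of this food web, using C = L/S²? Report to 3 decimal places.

C = 0.136

The web has S = 9 species and L = 11 feeding links.
C = L / S² = 11 / 81 = 0.1358 ≈ 0.136.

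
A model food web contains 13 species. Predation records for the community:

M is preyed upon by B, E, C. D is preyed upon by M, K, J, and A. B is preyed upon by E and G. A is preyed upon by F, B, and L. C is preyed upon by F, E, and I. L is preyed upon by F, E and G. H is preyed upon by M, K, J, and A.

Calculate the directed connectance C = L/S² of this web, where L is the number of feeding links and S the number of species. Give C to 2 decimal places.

The web has S = 13 species and L = 22 feeding links.
C = L / S² = 22 / 169 = 0.1302 ≈ 0.13.

C = 0.13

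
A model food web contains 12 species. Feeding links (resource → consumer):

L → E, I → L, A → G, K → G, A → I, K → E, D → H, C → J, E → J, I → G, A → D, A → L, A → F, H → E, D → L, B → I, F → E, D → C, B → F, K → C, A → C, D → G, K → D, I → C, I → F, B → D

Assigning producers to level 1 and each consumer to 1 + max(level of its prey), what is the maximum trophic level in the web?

5

Producers (level 1): K, B, A.
B → I → F → E → J gives J level 5.
No species has a prey at level 5, so no species reaches level 6.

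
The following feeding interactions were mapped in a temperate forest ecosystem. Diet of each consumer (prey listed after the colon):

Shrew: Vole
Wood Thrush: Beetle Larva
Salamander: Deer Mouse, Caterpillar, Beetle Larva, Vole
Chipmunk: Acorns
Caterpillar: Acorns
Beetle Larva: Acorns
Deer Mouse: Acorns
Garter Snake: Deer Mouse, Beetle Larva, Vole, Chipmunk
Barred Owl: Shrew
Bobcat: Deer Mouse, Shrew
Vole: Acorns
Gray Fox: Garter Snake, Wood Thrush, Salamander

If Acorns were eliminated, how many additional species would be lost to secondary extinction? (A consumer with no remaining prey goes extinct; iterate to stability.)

Remove Acorns.
Round 1: Deer Mouse (all prey gone), Caterpillar (all prey gone), Beetle Larva (all prey gone), Vole (all prey gone), Chipmunk (all prey gone) → extinct.
Round 2: Garter Snake (all prey gone), Shrew (all prey gone), Wood Thrush (all prey gone), Salamander (all prey gone) → extinct.
Round 3: Gray Fox (all prey gone), Bobcat (all prey gone), Barred Owl (all prey gone) → extinct.
No further losses. Total secondary extinctions: 12.

12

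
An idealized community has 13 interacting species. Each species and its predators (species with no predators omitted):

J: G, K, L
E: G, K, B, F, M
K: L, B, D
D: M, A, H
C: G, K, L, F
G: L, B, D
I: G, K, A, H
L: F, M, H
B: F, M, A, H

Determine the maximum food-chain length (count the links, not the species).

3 links

One longest chain: E → G → L → F.
It has 4 species and 3 links.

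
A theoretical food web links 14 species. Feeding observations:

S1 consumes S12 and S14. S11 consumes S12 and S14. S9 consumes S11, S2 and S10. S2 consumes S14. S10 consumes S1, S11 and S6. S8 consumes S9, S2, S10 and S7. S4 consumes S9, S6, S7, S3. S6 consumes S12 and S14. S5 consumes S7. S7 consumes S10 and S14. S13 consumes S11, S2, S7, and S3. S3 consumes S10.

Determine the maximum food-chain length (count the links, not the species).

4 links

One longest chain: S14 → S1 → S10 → S7 → S13.
It has 5 species and 4 links.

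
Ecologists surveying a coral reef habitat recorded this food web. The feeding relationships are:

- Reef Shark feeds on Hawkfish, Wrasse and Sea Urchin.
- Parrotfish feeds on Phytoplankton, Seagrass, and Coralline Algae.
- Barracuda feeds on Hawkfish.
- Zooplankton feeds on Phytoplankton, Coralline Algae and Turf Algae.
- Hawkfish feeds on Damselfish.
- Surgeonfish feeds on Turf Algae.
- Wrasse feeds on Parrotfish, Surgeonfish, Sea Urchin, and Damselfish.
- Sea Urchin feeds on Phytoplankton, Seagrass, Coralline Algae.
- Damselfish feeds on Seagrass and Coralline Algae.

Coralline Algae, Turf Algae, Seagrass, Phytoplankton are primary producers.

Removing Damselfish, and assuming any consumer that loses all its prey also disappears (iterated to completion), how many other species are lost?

Remove Damselfish.
Round 1: Hawkfish (all prey gone) → extinct.
Round 2: Barracuda (all prey gone) → extinct.
No further losses. Total secondary extinctions: 2.

2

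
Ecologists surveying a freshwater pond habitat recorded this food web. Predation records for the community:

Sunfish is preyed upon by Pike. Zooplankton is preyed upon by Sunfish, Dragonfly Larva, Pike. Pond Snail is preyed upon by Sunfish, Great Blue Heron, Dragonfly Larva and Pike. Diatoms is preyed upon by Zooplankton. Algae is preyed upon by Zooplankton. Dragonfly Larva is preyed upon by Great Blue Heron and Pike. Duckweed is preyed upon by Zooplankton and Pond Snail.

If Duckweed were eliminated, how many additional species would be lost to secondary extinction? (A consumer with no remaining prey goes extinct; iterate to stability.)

1

Remove Duckweed.
Round 1: Pond Snail (all prey gone) → extinct.
No further losses. Total secondary extinctions: 1.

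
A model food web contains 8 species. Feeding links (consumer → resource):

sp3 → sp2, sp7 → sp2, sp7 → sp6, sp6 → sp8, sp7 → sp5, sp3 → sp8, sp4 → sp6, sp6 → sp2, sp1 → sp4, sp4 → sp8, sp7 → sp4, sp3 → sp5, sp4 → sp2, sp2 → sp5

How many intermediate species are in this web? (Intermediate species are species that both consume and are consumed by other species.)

3

Intermediate species (has both prey and predators): sp2, sp6, sp4.
Count: 3.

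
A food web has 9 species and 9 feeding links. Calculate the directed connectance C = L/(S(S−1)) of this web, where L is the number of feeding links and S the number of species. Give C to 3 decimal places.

The web has S = 9 species and L = 9 feeding links.
C = L / (S(S−1)) = 9 / 72 = 0.1250 ≈ 0.125.

C = 0.125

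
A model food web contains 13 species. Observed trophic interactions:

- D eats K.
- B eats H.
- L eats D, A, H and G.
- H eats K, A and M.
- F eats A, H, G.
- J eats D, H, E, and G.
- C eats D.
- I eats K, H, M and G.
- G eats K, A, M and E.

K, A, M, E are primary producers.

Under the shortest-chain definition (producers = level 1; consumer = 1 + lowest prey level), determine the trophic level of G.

Trophic level 2

K is a producer → level 1.
G eats K → level 2.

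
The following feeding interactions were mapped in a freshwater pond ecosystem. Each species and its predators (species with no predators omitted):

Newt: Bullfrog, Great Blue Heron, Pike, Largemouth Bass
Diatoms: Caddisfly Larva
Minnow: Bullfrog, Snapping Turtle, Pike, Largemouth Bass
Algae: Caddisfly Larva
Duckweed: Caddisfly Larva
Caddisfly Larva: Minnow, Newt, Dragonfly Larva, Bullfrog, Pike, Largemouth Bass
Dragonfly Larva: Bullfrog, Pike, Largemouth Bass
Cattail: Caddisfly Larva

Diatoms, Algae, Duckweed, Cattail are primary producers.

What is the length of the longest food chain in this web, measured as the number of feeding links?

One longest chain: Diatoms → Caddisfly Larva → Minnow → Bullfrog.
It has 4 species and 3 links.

3 links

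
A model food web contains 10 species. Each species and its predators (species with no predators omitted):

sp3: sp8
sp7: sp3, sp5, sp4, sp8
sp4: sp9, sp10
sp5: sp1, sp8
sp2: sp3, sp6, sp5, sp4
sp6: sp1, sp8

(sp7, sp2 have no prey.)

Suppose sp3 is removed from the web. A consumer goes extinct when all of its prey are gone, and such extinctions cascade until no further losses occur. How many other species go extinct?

0

Remove sp3.
Every predator of it retains at least one other prey: sp8 still has sp7, sp6, sp5.
No consumer loses all prey, so no secondary extinctions occur.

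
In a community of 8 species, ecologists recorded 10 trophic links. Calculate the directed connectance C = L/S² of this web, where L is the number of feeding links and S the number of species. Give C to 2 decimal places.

C = 0.16

The web has S = 8 species and L = 10 feeding links.
C = L / S² = 10 / 64 = 0.1562 ≈ 0.16.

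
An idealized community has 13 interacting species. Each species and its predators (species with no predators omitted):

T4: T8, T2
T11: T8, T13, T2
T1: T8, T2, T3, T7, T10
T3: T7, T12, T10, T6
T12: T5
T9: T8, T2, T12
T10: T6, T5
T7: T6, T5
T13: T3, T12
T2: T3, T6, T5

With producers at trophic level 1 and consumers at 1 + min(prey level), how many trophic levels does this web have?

Producers (level 1): T11, T1, T4, T9.
Following each consumer down to its lowest-level prey: T1 → T7 → T5 (levels 1 through 3).
All prey of T5 (T7 2, T12 2, T10 2, T2 2) are at level 2 or above, so T5 is at level 1 + 2 = 3.
Every consumer has at least one prey at level 2 or below, so none exceeds level 3.

3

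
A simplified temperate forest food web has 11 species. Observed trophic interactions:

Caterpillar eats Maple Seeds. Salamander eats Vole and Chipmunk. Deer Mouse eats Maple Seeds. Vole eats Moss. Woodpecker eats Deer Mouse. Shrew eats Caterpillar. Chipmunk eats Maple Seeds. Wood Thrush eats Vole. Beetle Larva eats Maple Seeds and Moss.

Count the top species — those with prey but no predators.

5

Top species (has prey, but nothing eats it): Beetle Larva, Woodpecker, Salamander, Shrew, Wood Thrush.
Count: 5.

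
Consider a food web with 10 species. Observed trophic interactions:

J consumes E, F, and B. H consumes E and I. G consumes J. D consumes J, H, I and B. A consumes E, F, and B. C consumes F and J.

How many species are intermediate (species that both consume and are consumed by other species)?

2

Intermediate species (has both prey and predators): H, J.
Count: 2.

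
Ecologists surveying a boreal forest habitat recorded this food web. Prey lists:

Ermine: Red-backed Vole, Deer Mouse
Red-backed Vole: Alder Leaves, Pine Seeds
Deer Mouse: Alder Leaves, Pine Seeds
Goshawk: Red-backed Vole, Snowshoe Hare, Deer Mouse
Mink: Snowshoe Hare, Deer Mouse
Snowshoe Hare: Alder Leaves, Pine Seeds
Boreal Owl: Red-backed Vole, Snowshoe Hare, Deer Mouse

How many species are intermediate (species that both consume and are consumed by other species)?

Intermediate species (has both prey and predators): Red-backed Vole, Snowshoe Hare, Deer Mouse.
Count: 3.

3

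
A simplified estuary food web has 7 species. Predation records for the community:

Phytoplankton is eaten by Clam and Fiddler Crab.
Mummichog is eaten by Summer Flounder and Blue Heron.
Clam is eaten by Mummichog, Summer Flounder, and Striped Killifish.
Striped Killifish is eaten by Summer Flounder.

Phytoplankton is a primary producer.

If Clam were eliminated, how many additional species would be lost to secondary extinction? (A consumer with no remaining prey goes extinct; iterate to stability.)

4

Remove Clam.
Round 1: Mummichog (all prey gone), Striped Killifish (all prey gone) → extinct.
Round 2: Summer Flounder (all prey gone), Blue Heron (all prey gone) → extinct.
No further losses. Total secondary extinctions: 4.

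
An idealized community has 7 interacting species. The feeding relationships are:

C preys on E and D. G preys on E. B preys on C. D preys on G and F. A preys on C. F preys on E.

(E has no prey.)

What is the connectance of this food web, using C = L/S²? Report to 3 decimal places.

C = 0.163

The web has S = 7 species and L = 8 feeding links.
C = L / S² = 8 / 49 = 0.1633 ≈ 0.163.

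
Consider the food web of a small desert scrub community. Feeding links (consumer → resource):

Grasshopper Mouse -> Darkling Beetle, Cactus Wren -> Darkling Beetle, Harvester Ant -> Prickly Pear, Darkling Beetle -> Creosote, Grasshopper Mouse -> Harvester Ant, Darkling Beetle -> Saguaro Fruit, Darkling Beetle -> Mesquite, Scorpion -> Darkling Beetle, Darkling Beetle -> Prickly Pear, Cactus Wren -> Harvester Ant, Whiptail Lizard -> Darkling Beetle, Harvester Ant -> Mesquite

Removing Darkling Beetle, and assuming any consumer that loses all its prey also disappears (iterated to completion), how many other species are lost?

Remove Darkling Beetle.
Round 1: Whiptail Lizard (all prey gone), Scorpion (all prey gone) → extinct.
No further losses. Total secondary extinctions: 2.

2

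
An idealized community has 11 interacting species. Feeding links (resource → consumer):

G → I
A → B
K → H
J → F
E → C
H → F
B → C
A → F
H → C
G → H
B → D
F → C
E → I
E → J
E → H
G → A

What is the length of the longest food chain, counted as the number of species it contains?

4 species

One longest chain: G → A → B → C.
It has 4 species and 3 links.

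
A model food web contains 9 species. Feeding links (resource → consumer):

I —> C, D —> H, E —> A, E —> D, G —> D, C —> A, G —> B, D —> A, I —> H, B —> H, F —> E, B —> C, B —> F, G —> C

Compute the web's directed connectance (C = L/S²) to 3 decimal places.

C = 0.173

The web has S = 9 species and L = 14 feeding links.
C = L / S² = 14 / 81 = 0.1728 ≈ 0.173.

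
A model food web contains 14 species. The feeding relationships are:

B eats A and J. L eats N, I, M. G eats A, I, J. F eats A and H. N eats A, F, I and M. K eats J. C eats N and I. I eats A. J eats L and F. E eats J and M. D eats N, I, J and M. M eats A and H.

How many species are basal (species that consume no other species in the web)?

2

Basal species (no prey listed): H, A.
Count: 2.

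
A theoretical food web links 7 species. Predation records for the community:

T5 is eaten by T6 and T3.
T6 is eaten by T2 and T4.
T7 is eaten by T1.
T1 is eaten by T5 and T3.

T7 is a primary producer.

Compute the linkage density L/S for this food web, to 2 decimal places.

There are L = 7 links among S = 7 species.
L/S = 7/7 = 1.0000 ≈ 1.00.

L/S = 1.00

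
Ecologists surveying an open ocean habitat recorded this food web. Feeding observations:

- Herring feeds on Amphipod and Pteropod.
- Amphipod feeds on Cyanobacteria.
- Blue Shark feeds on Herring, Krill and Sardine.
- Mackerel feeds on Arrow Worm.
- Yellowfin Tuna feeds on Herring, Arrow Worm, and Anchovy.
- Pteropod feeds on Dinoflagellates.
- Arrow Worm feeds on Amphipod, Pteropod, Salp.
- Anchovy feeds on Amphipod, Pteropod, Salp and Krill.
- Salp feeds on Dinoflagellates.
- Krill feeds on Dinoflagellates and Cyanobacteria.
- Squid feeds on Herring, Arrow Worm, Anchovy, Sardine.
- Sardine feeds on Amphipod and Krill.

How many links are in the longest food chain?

One longest chain: Cyanobacteria → Amphipod → Herring → Squid.
It has 4 species and 3 links.

3 links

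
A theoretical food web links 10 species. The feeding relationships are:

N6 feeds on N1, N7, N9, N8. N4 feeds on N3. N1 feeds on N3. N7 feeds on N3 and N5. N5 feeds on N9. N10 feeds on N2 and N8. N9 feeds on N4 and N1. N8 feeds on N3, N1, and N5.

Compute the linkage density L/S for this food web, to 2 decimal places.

There are L = 16 links among S = 10 species.
L/S = 16/10 = 1.6000 ≈ 1.60.

L/S = 1.60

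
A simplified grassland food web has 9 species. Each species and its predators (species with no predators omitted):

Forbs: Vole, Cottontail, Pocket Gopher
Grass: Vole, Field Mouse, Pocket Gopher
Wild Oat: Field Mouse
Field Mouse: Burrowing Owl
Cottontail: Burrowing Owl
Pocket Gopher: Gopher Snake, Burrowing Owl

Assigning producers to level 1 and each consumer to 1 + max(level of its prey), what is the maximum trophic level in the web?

3

Producers (level 1): Forbs, Grass, Wild Oat.
Forbs → Pocket Gopher → Gopher Snake gives Gopher Snake level 3.
No species has a prey at level 3, so no species reaches level 4.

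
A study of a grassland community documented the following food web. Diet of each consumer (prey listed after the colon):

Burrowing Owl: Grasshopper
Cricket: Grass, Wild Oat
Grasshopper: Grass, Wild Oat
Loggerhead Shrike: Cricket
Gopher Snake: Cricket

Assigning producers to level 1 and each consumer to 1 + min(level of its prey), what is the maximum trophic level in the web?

3

Producers (level 1): Grass, Wild Oat.
Following each consumer down to its lowest-level prey: Grass → Grasshopper → Burrowing Owl (levels 1 through 3).
All prey of Burrowing Owl (Grasshopper 2) are at level 2 or above, so Burrowing Owl is at level 1 + 2 = 3.
Every consumer has at least one prey at level 2 or below, so none exceeds level 3.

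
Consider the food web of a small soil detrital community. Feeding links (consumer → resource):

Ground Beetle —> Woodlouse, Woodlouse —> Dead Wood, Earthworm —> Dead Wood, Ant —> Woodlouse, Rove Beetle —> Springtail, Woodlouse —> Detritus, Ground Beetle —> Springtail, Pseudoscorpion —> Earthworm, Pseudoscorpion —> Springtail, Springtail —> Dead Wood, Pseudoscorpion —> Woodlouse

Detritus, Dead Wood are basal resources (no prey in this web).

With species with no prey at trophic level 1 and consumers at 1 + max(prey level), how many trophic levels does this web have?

3

Basal resources (level 1): Detritus, Dead Wood.
Detritus → Woodlouse → Pseudoscorpion gives Pseudoscorpion level 3.
No species has a prey at level 3, so no species reaches level 4.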